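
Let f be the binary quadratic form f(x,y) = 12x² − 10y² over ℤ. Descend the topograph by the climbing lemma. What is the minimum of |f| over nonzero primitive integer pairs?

descent: ρ → (-10,20,2)  [lands on river]
river: ρ → (2,20,-10)
closes: descent 1, river 2
min |a| on river = 2

2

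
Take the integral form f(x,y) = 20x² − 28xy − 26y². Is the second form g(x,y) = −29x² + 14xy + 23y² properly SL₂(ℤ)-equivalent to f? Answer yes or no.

D₁ = 2864, D₂ = 2864
river cycle of f (length 14): (-26, 28, 20), (20, 52, -2), (-2, 52, 20), (20, 28, -26), (-26, 24, 22), (22, 20, -28), (-28, 36, 14), (14, 48, -10), (-10, 52, 4), (4, 52, -10), … (4 more)
river cycle of g (length 28): (23, 32, -20), (-20, 48, 7), (7, 50, -13), (-13, 28, 40), (40, 52, -1), (-1, 52, 40), (40, 28, -13), (-13, 50, 7), (7, 48, -20), (-20, 32, 23), … (18 more)
cycles differ ⇒ inequivalent

no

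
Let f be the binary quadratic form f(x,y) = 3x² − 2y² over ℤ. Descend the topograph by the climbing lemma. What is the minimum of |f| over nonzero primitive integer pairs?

descent: ρ → (-2,4,1)  [lands on river]
river: ρ → (1,4,-2)
closes: descent 1, river 2
min |a| on river = 1

1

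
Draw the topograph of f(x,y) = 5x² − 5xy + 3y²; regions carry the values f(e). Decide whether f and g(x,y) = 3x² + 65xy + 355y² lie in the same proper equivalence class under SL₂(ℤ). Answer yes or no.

D₁ = -35, D₂ = -35
f: translate: b→5 (≡-5 mod 10), so (5,-5,3)→(5,5,3)
f: flip: (5,5,3)→(3,-5,5)
f: translate: b→1 (≡-5 mod 6), so (3,-5,5)→(3,1,3)
f: reduced (well bottom): (3,1,3) with a≤c, −a<b≤a
g: translate: b→-1 (≡65 mod 6), so (3,65,355)→(3,-1,3)
g: flip: (3,-1,3)→(3,1,3)
g: reduced (well bottom): (3,1,3) with a≤c, −a<b≤a
reduced forms (3, 1, 3) vs (3, 1, 3) ⇒ equivalent

yes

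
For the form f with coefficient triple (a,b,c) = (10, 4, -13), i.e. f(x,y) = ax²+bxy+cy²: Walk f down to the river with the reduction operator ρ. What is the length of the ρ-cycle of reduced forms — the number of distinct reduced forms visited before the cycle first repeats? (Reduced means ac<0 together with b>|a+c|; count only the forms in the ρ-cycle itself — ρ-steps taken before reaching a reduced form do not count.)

D = 536, ⌊√D⌋ = 23
river: ρ → (-13,22,1)
river: ρ → (1,22,-13)
river: ρ → (-13,4,10)
river: ρ → (10,16,-7)
river: ρ → (-7,12,14)
river: ρ → (14,16,-5)
river: ρ → (-5,14,17)
river: ρ → (17,20,-2)
river: ρ → (-2,20,17)
river: ρ → (17,14,-5)
river: ρ → (-5,16,14)
river: ρ → (14,12,-7)
river: ρ → (-7,16,10)
river: ρ → (10,4,-13)
ρ-cycle length = 14 (tail of 0 descent steps not counted)

14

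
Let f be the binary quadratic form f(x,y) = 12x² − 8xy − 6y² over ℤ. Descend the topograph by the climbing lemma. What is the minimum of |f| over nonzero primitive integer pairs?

descent: ρ → (-6,8,12)  [lands on river]
river: ρ → (12,16,-2)
river: ρ → (-2,16,12)
river: ρ → (12,8,-6)
river: ρ → (-6,16,4)
river: ρ → (4,16,-6)
closes: descent 1, river 6
min |a| on river = 2

2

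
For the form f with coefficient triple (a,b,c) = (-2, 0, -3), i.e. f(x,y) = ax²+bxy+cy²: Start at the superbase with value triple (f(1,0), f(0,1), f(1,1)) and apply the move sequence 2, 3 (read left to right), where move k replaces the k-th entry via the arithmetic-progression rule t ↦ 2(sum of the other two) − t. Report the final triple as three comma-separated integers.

start (-2,-3,-5) = (f(1,0),f(0,1),f(1,1))
replace slot 2: 2·((-2)+(-5)) − (-3) = -11 → (-2,-11,-5)
replace slot 3: 2·((-2)+(-11)) − (-5) = -21 → (-2,-11,-21)

-2,-11,-21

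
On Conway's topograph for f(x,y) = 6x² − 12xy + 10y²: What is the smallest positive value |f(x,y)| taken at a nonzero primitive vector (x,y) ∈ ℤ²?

translate: b→0 (≡-12 mod 12), so (6,-12,10)→(6,0,4)
flip: (6,0,4)→(4,0,6)
reduced (well bottom): (4,0,6) with a≤c, −a<b≤a
well minimum = a = 4

4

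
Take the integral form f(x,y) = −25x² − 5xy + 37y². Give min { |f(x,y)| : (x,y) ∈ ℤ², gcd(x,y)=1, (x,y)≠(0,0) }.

descent: ρ → (37,5,-25)
descent: ρ → (-25,45,17)  [lands on river]
river: ρ → (17,57,-7)
river: ρ → (-7,55,25)
river: ρ → (25,45,-17)
river: ρ → (-17,57,7)
river: ρ → (7,55,-25)
closes: descent 2, river 6
min |a| on river = 7

7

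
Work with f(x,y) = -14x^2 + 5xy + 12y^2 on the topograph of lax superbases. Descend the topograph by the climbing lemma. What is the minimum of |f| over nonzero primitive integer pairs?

river: ρ → (12,19,-7)
river: ρ → (-7,23,6)
river: ρ → (6,25,-3)
river: ρ → (-3,23,14)
river: ρ → (14,5,-12)
river: ρ → (-12,19,7)
river: ρ → (7,23,-6)
river: ρ → (-6,25,3)
river: ρ → (3,23,-14)
river: ρ → (-14,5,12)
closes: descent 0, river 10
min |a| on river = 3

3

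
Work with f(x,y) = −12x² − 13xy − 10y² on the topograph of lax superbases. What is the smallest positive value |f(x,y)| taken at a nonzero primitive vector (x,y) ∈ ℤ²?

translate: b→-11 (≡13 mod 24), so (12,13,10)→(12,-11,9)
flip: (12,-11,9)→(9,11,12)
translate: b→-7 (≡11 mod 18), so (9,11,12)→(9,-7,10)
reduced (well bottom): (9,-7,10) with a≤c, −a<b≤a
well minimum |f| = |-9| = 9 (negative-definite)

9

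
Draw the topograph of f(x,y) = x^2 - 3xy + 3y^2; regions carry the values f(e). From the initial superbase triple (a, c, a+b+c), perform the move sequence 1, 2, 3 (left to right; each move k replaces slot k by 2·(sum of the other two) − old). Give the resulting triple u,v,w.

start (1,3,1) = (f(1,0),f(0,1),f(1,1))
replace slot 1: 2·(3+1) − 1 = 7 → (7,3,1)
replace slot 2: 2·(7+1) − 3 = 13 → (7,13,1)
replace slot 3: 2·(7+13) − 1 = 39 → (7,13,39)

7,13,39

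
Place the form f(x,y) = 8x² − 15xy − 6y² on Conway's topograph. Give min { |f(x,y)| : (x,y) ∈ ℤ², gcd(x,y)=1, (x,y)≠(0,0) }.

descent: ρ → (-6,15,8)  [lands on river]
river: ρ → (8,17,-4)
river: ρ → (-4,15,12)
river: ρ → (12,9,-7)
river: ρ → (-7,19,2)
river: ρ → (2,17,-16)
river: ρ → (-16,15,3)
river: ρ → (3,15,-16)
river: ρ → (-16,17,2)
river: ρ → (2,19,-7)
river: ρ → (-7,9,12)
river: ρ → (12,15,-4)
river: ρ → (-4,17,8)
river: ρ → (8,15,-6)
river: ρ → (-6,9,14)
river: ρ → (14,19,-1)
river: ρ → (-1,19,14)
river: ρ → (14,9,-6)
closes: descent 1, river 18
min |a| on river = 1

1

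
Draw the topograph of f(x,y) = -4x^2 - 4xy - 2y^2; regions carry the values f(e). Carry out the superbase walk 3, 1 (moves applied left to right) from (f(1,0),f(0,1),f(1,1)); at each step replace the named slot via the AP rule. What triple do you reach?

start (-4,-2,-10) = (f(1,0),f(0,1),f(1,1))
replace slot 3: 2·((-4)+(-2)) − (-10) = -2 → (-4,-2,-2)
replace slot 1: 2·((-2)+(-2)) − (-4) = -4 → (-4,-2,-2)

-4,-2,-2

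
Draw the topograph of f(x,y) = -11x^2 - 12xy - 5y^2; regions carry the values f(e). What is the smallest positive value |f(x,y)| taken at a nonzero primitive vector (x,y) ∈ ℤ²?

translate: b→-10 (≡12 mod 22), so (11,12,5)→(11,-10,4)
flip: (11,-10,4)→(4,10,11)
translate: b→2 (≡10 mod 8), so (4,10,11)→(4,2,5)
reduced (well bottom): (4,2,5) with a≤c, −a<b≤a
well minimum |f| = |-4| = 4 (negative-definite)

4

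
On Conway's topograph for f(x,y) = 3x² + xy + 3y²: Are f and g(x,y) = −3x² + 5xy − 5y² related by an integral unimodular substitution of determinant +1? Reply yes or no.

D₁ = -35, D₂ = -35
f: reduced (well bottom): (3,1,3) with a≤c, −a<b≤a
g is negative-definite; reduce −g:
−g: translate: b→1 (≡-5 mod 6), so (3,-5,5)→(3,1,3)
−g: reduced (well bottom): (3,1,3) with a≤c, −a<b≤a
flip sign back: reduced form of g is (-3,-1,-3)
reduced forms (3, 1, 3) vs (-3, -1, -3) ⇒ inequivalent

no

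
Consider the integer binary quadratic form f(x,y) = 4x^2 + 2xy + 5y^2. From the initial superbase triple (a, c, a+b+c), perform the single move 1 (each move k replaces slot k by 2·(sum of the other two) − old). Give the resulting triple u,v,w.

start (4,5,11) = (f(1,0),f(0,1),f(1,1))
replace slot 1: 2·(5+11) − 4 = 28 → (28,5,11)

28,5,11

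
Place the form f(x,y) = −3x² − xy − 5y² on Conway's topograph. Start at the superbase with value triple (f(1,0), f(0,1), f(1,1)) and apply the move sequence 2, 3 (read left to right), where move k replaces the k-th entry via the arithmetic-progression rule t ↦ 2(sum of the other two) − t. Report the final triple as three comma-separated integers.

start (-3,-5,-9) = (f(1,0),f(0,1),f(1,1))
replace slot 2: 2·((-3)+(-9)) − (-5) = -19 → (-3,-19,-9)
replace slot 3: 2·((-3)+(-19)) − (-9) = -35 → (-3,-19,-35)

-3,-19,-35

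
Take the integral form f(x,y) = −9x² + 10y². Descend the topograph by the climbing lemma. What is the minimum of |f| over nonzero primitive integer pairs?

descent: ρ → (10,0,-9)
descent: ρ → (-9,18,1)  [lands on river]
river: ρ → (1,18,-9)
closes: descent 2, river 2
min |a| on river = 1

1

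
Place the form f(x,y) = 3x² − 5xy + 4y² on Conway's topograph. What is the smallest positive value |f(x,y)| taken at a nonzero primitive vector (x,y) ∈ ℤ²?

translate: b→1 (≡-5 mod 6), so (3,-5,4)→(3,1,2)
flip: (3,1,2)→(2,-1,3)
reduced (well bottom): (2,-1,3) with a≤c, −a<b≤a
well minimum = a = 2

2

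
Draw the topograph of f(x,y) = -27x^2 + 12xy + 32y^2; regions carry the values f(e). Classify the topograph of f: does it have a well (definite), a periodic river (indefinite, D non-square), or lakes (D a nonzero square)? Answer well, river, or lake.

D = b²−4ac = 12² − 4·(-27)·32 = 3600
D = 60² is a perfect square ⇒ form factors over ℤ ⇒ lakes

lake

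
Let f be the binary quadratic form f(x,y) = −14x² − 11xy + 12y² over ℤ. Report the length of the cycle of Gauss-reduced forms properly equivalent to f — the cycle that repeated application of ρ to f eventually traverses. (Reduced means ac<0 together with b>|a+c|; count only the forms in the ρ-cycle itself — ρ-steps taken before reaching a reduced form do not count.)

D = 793, ⌊√D⌋ = 28
descent: ρ → (12,11,-14)  [lands on river]
river: ρ → (-14,17,9)
river: ρ → (9,19,-12)
river: ρ → (-12,5,16)
river: ρ → (16,27,-1)
river: ρ → (-1,27,16)
river: ρ → (16,5,-12)
river: ρ → (-12,19,9)
river: ρ → (9,17,-14)
river: ρ → (-14,11,12)
river: ρ → (12,13,-13)
river: ρ → (-13,13,12)
ρ-cycle length = 12 (tail of 1 descent step not counted)

12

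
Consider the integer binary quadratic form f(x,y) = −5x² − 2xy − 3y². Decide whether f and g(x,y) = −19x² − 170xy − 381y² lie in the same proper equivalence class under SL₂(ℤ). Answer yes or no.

D₁ = -56, D₂ = -56
f is negative-definite; reduce −f:
−f: flip: (5,2,3)→(3,-2,5)
−f: reduced (well bottom): (3,-2,5) with a≤c, −a<b≤a
flip sign back: reduced form of f is (-3,2,-5)
g is negative-definite; reduce −g:
−g: translate: b→18 (≡170 mod 38), so (19,170,381)→(19,18,5)
−g: flip: (19,18,5)→(5,-18,19)
−g: translate: b→2 (≡-18 mod 10), so (5,-18,19)→(5,2,3)
−g: flip: (5,2,3)→(3,-2,5)
−g: reduced (well bottom): (3,-2,5) with a≤c, −a<b≤a
flip sign back: reduced form of g is (-3,2,-5)
reduced forms (-3, 2, -5) vs (-3, 2, -5) ⇒ equivalent

yes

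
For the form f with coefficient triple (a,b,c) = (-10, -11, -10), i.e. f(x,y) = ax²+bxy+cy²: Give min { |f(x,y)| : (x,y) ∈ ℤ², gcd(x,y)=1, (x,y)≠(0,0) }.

translate: b→-9 (≡11 mod 20), so (10,11,10)→(10,-9,9)
flip: (10,-9,9)→(9,9,10)
reduced (well bottom): (9,9,10) with a≤c, −a<b≤a
well minimum |f| = |-9| = 9 (negative-definite)

9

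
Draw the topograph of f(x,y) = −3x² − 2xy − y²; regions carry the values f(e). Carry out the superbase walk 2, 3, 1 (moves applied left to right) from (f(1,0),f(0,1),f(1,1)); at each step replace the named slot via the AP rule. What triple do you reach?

start (-3,-1,-6) = (f(1,0),f(0,1),f(1,1))
replace slot 2: 2·((-3)+(-6)) − (-1) = -17 → (-3,-17,-6)
replace slot 3: 2·((-3)+(-17)) − (-6) = -34 → (-3,-17,-34)
replace slot 1: 2·((-17)+(-34)) − (-3) = -99 → (-99,-17,-34)

-99,-17,-34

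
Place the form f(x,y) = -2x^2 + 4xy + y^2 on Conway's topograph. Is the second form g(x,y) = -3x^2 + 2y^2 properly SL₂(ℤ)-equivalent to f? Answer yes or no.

D₁ = 24, D₂ = 24
river cycle of f (length 2): (1, 4, -2), (-2, 4, 1)
river cycle of g (length 2): (2, 4, -1), (-1, 4, 2)
cycles differ ⇒ inequivalent

no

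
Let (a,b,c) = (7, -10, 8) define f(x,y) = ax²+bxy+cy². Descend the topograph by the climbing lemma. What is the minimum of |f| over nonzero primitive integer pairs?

translate: b→4 (≡-10 mod 14), so (7,-10,8)→(7,4,5)
flip: (7,4,5)→(5,-4,7)
reduced (well bottom): (5,-4,7) with a≤c, −a<b≤a
well minimum = a = 5

5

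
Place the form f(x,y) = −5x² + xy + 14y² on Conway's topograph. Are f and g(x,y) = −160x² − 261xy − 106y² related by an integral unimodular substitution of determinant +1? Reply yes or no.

D₁ = 281, D₂ = 281
river cycle of f (length 30): (-5, 11, 8), (8, 5, -8), (-8, 11, 5), (5, 9, -10), (-10, 11, 4), (4, 13, -7), (-7, 15, 2), (2, 13, -14), (-14, 15, 1), (1, 15, -14), … (20 more)
river cycle of g (length 30): (-5, 11, 8), (8, 5, -8), (-8, 11, 5), (5, 9, -10), (-10, 11, 4), (4, 13, -7), (-7, 15, 2), (2, 13, -14), (-14, 15, 1), (1, 15, -14), … (20 more)
cycles coincide ⇒ equivalent

yes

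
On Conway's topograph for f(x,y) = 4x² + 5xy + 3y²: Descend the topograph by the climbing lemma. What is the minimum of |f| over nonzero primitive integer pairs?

translate: b→-3 (≡5 mod 8), so (4,5,3)→(4,-3,2)
flip: (4,-3,2)→(2,3,4)
translate: b→-1 (≡3 mod 4), so (2,3,4)→(2,-1,3)
reduced (well bottom): (2,-1,3) with a≤c, −a<b≤a
well minimum = a = 2

2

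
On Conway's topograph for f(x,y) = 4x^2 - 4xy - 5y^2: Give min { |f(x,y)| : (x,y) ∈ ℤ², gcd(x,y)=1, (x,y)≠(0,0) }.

descent: ρ → (-5,4,4)  [lands on river]
river: ρ → (4,4,-5)
river: ρ → (-5,6,3)
river: ρ → (3,6,-5)
closes: descent 1, river 4
min |a| on river = 3

3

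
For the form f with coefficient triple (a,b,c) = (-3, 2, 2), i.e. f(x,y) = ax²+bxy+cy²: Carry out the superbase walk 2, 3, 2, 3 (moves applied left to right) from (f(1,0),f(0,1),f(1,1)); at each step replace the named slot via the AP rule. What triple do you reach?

start (-3,2,1) = (f(1,0),f(0,1),f(1,1))
replace slot 2: 2·((-3)+1) − 2 = -6 → (-3,-6,1)
replace slot 3: 2·((-3)+(-6)) − 1 = -19 → (-3,-6,-19)
replace slot 2: 2·((-3)+(-19)) − (-6) = -38 → (-3,-38,-19)
replace slot 3: 2·((-3)+(-38)) − (-19) = -63 → (-3,-38,-63)

-3,-38,-63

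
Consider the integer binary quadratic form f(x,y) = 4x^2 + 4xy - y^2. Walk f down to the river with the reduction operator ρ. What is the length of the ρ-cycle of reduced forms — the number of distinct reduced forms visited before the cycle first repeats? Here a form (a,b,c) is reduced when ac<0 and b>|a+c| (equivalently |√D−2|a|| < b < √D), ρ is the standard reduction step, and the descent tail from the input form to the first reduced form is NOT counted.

D = 32, ⌊√D⌋ = 5
river: ρ → (-1,4,4)
river: ρ → (4,4,-1)
ρ-cycle length = 2 (tail of 0 descent steps not counted)

2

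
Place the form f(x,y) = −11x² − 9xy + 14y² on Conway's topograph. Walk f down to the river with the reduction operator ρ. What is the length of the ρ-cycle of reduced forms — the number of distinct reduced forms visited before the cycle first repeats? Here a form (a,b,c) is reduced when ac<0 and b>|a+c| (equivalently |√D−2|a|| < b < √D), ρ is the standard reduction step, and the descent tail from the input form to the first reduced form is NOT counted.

D = 697, ⌊√D⌋ = 26
descent: ρ → (14,9,-11)  [lands on river]
river: ρ → (-11,13,12)
river: ρ → (12,11,-12)
river: ρ → (-12,13,11)
river: ρ → (11,9,-14)
river: ρ → (-14,19,6)
river: ρ → (6,17,-17)
river: ρ → (-17,17,6)
river: ρ → (6,19,-14)
river: ρ → (-14,9,11)
river: ρ → (11,13,-12)
river: ρ → (-12,11,12)
river: ρ → (12,13,-11)
river: ρ → (-11,9,14)
river: ρ → (14,19,-6)
river: ρ → (-6,17,17)
river: ρ → (17,17,-6)
river: ρ → (-6,19,14)
ρ-cycle length = 18 (tail of 1 descent step not counted)

18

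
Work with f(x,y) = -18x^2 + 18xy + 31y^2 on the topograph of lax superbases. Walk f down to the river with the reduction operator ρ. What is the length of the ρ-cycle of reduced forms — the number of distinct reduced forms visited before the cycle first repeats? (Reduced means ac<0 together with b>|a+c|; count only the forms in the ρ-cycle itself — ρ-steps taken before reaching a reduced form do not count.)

D = 2556, ⌊√D⌋ = 50
river: ρ → (31,44,-5)
river: ρ → (-5,46,22)
river: ρ → (22,42,-9)
river: ρ → (-9,48,7)
river: ρ → (7,50,-2)
river: ρ → (-2,50,7)
river: ρ → (7,48,-9)
river: ρ → (-9,42,22)
river: ρ → (22,46,-5)
river: ρ → (-5,44,31)
river: ρ → (31,18,-18)
river: ρ → (-18,18,31)
ρ-cycle length = 12 (tail of 0 descent steps not counted)

12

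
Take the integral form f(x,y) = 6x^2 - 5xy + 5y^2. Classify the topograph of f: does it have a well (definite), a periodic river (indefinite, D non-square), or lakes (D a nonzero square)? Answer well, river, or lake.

D = b²−4ac = (-5)² − 4·6·5 = -95
D < 0 ⇒ definite ⇒ every region one sign ⇒ single well

well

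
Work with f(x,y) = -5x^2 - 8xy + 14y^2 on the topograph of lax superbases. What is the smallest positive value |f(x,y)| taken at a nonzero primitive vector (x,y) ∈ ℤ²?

descent: ρ → (14,8,-5)
descent: ρ → (-5,12,10)  [lands on river]
river: ρ → (10,8,-7)
river: ρ → (-7,6,11)
river: ρ → (11,16,-2)
river: ρ → (-2,16,11)
river: ρ → (11,6,-7)
river: ρ → (-7,8,10)
river: ρ → (10,12,-5)
river: ρ → (-5,18,1)
river: ρ → (1,18,-5)
closes: descent 2, river 10
min |a| on river = 1

1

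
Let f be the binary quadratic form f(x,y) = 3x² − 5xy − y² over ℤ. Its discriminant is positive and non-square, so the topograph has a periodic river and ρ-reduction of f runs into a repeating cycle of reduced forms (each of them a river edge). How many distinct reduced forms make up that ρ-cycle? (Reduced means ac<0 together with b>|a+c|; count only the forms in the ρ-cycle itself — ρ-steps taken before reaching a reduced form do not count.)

D = 37, ⌊√D⌋ = 6
descent: ρ → (-1,5,3)  [lands on river]
river: ρ → (3,1,-3)
river: ρ → (-3,5,1)
river: ρ → (1,5,-3)
river: ρ → (-3,1,3)
river: ρ → (3,5,-1)
ρ-cycle length = 6 (tail of 1 descent step not counted)

6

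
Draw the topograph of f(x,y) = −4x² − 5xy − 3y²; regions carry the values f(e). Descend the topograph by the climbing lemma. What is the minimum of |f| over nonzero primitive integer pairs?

translate: b→-3 (≡5 mod 8), so (4,5,3)→(4,-3,2)
flip: (4,-3,2)→(2,3,4)
translate: b→-1 (≡3 mod 4), so (2,3,4)→(2,-1,3)
reduced (well bottom): (2,-1,3) with a≤c, −a<b≤a
well minimum |f| = |-2| = 2 (negative-definite)

2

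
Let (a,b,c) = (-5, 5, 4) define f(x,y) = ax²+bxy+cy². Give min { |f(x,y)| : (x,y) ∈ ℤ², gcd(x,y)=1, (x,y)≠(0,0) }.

river: ρ → (4,3,-6)
river: ρ → (-6,9,1)
river: ρ → (1,9,-6)
river: ρ → (-6,3,4)
river: ρ → (4,5,-5)
river: ρ → (-5,5,4)
closes: descent 0, river 6
min |a| on river = 1

1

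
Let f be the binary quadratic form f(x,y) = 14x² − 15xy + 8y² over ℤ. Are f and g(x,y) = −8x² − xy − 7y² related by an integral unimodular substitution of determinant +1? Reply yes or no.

D₁ = -223, D₂ = -223
f: translate: b→13 (≡-15 mod 28), so (14,-15,8)→(14,13,7)
f: flip: (14,13,7)→(7,-13,14)
f: translate: b→1 (≡-13 mod 14), so (7,-13,14)→(7,1,8)
f: reduced (well bottom): (7,1,8) with a≤c, −a<b≤a
g is negative-definite; reduce −g:
−g: flip: (8,1,7)→(7,-1,8)
−g: reduced (well bottom): (7,-1,8) with a≤c, −a<b≤a
flip sign back: reduced form of g is (-7,1,-8)
reduced forms (7, 1, 8) vs (-7, 1, -8) ⇒ inequivalent

no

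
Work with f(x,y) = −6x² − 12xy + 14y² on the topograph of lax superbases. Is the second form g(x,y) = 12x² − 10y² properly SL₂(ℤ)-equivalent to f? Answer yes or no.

D₁ = 480, D₂ = 480
river cycle of f (length 4): (14, 12, -6), (-6, 12, 14), (14, 16, -4), (-4, 16, 14)
river cycle of g (length 2): (-10, 20, 2), (2, 20, -10)
cycles differ ⇒ inequivalent

no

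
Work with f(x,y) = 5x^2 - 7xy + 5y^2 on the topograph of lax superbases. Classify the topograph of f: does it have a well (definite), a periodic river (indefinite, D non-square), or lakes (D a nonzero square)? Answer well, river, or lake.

D = b²−4ac = (-7)² − 4·5·5 = -51
D < 0 ⇒ definite ⇒ every region one sign ⇒ single well

well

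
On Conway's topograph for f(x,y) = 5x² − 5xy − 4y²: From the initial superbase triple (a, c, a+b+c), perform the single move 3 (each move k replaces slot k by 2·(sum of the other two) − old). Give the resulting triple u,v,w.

start (5,-4,-4) = (f(1,0),f(0,1),f(1,1))
replace slot 3: 2·(5+(-4)) − (-4) = 6 → (5,-4,6)

5,-4,6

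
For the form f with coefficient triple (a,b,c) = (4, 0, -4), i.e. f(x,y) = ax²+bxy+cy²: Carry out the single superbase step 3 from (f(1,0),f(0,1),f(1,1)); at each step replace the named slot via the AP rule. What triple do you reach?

start (4,-4,0) = (f(1,0),f(0,1),f(1,1))
replace slot 3: 2·(4+(-4)) − 0 = 0 → (4,-4,0)

4,-4,0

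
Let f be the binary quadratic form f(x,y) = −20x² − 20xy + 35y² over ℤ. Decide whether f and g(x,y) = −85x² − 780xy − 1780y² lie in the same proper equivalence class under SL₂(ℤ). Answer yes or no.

D₁ = 3200, D₂ = 3200
river cycle of f (length 4): (35, 20, -20), (-20, 20, 35), (35, 50, -5), (-5, 50, 35)
river cycle of g (length 4): (-5, 50, 35), (35, 20, -20), (-20, 20, 35), (35, 50, -5)
cycles coincide ⇒ equivalent

yes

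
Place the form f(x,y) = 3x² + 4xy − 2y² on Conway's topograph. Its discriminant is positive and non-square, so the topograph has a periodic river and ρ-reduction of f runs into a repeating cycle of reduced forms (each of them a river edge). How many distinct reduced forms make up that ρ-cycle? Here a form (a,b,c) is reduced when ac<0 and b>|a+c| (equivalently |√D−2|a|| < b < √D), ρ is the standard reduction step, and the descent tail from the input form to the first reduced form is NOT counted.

D = 40, ⌊√D⌋ = 6
river: ρ → (-2,4,3)
river: ρ → (3,2,-3)
river: ρ → (-3,4,2)
river: ρ → (2,4,-3)
river: ρ → (-3,2,3)
river: ρ → (3,4,-2)
ρ-cycle length = 6 (tail of 0 descent steps not counted)

6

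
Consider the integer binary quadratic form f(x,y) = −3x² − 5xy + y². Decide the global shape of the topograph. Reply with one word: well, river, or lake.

D = b²−4ac = (-5)² − 4·(-3)·1 = 37
D > 0 non-square ⇒ indefinite ⇒ periodic river

river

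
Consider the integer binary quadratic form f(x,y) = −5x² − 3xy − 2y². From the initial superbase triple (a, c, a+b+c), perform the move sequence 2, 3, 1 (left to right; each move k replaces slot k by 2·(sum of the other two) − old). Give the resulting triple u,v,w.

start (-5,-2,-10) = (f(1,0),f(0,1),f(1,1))
replace slot 2: 2·((-5)+(-10)) − (-2) = -28 → (-5,-28,-10)
replace slot 3: 2·((-5)+(-28)) − (-10) = -56 → (-5,-28,-56)
replace slot 1: 2·((-28)+(-56)) − (-5) = -163 → (-163,-28,-56)

-163,-28,-56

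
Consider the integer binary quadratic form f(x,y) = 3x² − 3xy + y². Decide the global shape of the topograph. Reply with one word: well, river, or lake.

D = b²−4ac = (-3)² − 4·3·1 = -3
D < 0 ⇒ definite ⇒ every region one sign ⇒ single well

well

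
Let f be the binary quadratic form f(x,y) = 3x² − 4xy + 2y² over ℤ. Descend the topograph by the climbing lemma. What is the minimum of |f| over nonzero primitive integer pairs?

translate: b→2 (≡-4 mod 6), so (3,-4,2)→(3,2,1)
flip: (3,2,1)→(1,-2,3)
translate: b→0 (≡-2 mod 2), so (1,-2,3)→(1,0,2)
reduced (well bottom): (1,0,2) with a≤c, −a<b≤a
well minimum = a = 1

1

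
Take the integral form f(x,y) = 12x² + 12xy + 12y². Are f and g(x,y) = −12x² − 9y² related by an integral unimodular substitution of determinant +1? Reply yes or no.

D₁ = -432, D₂ = -432
f: reduced (well bottom): (12,12,12) with a≤c, −a<b≤a
g is negative-definite; reduce −g:
−g: flip: (12,0,9)→(9,0,12)
−g: reduced (well bottom): (9,0,12) with a≤c, −a<b≤a
flip sign back: reduced form of g is (-9,0,-12)
reduced forms (12, 12, 12) vs (-9, 0, -12) ⇒ inequivalent

no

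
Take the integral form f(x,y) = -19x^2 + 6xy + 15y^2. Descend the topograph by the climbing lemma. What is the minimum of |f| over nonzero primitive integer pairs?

river: ρ → (15,24,-10)
river: ρ → (-10,16,23)
river: ρ → (23,30,-3)
river: ρ → (-3,30,23)
river: ρ → (23,16,-10)
river: ρ → (-10,24,15)
river: ρ → (15,6,-19)
river: ρ → (-19,32,2)
river: ρ → (2,32,-19)
river: ρ → (-19,6,15)
closes: descent 0, river 10
min |a| on river = 2

2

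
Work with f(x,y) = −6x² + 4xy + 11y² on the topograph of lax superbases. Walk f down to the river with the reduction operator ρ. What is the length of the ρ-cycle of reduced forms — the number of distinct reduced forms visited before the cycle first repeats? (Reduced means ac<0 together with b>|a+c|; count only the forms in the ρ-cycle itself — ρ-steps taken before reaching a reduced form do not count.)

D = 280, ⌊√D⌋ = 16
descent: ρ → (11,-4,-6)
descent: ρ → (-6,16,1)  [lands on river]
river: ρ → (1,16,-6)
river: ρ → (-6,8,9)
river: ρ → (9,10,-5)
river: ρ → (-5,10,9)
river: ρ → (9,8,-6)
ρ-cycle length = 6 (tail of 2 descent steps not counted)

6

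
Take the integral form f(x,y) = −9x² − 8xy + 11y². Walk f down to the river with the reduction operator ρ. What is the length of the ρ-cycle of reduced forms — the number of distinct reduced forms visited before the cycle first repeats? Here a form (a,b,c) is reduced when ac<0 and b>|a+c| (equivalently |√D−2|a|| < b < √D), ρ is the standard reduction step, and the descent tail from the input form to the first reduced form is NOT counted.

D = 460, ⌊√D⌋ = 21
descent: ρ → (11,8,-9)  [lands on river]
river: ρ → (-9,10,10)
river: ρ → (10,10,-9)
river: ρ → (-9,8,11)
river: ρ → (11,14,-6)
river: ρ → (-6,10,15)
river: ρ → (15,20,-1)
river: ρ → (-1,20,15)
river: ρ → (15,10,-6)
river: ρ → (-6,14,11)
ρ-cycle length = 10 (tail of 1 descent step not counted)

10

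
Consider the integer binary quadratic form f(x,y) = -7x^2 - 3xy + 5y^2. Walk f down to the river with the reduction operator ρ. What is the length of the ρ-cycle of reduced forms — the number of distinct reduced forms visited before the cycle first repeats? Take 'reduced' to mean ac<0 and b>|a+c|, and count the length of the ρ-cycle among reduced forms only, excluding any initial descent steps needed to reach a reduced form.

D = 149, ⌊√D⌋ = 12
descent: ρ → (5,3,-7)  [lands on river]
river: ρ → (-7,11,1)
river: ρ → (1,11,-7)
river: ρ → (-7,3,5)
river: ρ → (5,7,-5)
river: ρ → (-5,3,7)
river: ρ → (7,11,-1)
river: ρ → (-1,11,7)
river: ρ → (7,3,-5)
river: ρ → (-5,7,5)
ρ-cycle length = 10 (tail of 1 descent step not counted)

10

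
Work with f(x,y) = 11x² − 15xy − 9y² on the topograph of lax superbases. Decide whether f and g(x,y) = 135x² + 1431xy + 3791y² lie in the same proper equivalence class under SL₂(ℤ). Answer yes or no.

D₁ = 621, D₂ = 621
river cycle of f (length 4): (-9, 15, 11), (11, 7, -13), (-13, 19, 5), (5, 21, -9)
river cycle of g (length 4): (11, 7, -13), (-13, 19, 5), (5, 21, -9), (-9, 15, 11)
cycles coincide ⇒ equivalent

yes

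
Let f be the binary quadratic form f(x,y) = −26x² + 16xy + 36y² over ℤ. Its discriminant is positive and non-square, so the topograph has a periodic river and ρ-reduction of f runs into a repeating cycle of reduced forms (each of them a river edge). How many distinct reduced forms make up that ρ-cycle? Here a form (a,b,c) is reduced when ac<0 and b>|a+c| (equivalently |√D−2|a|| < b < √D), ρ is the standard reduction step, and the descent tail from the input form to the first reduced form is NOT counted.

D = 4000, ⌊√D⌋ = 63
river: ρ → (36,56,-6)
river: ρ → (-6,52,54)
river: ρ → (54,56,-4)
river: ρ → (-4,56,54)
river: ρ → (54,52,-6)
river: ρ → (-6,56,36)
river: ρ → (36,16,-26)
river: ρ → (-26,36,26)
river: ρ → (26,16,-36)
river: ρ → (-36,56,6)
river: ρ → (6,52,-54)
river: ρ → (-54,56,4)
river: ρ → (4,56,-54)
river: ρ → (-54,52,6)
river: ρ → (6,56,-36)
river: ρ → (-36,16,26)
river: ρ → (26,36,-26)
river: ρ → (-26,16,36)
ρ-cycle length = 18 (tail of 0 descent steps not counted)

18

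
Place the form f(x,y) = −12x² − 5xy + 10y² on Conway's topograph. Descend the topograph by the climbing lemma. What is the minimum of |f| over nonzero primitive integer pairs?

descent: ρ → (10,5,-12)  [lands on river]
river: ρ → (-12,19,3)
river: ρ → (3,17,-18)
river: ρ → (-18,19,2)
river: ρ → (2,21,-8)
river: ρ → (-8,11,12)
river: ρ → (12,13,-7)
river: ρ → (-7,15,10)
closes: descent 1, river 8
min |a| on river = 2

2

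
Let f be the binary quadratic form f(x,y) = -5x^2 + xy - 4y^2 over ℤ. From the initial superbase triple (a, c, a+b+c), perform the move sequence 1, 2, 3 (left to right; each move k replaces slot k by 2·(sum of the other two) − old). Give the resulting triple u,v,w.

start (-5,-4,-8) = (f(1,0),f(0,1),f(1,1))
replace slot 1: 2·((-4)+(-8)) − (-5) = -19 → (-19,-4,-8)
replace slot 2: 2·((-19)+(-8)) − (-4) = -50 → (-19,-50,-8)
replace slot 3: 2·((-19)+(-50)) − (-8) = -130 → (-19,-50,-130)

-19,-50,-130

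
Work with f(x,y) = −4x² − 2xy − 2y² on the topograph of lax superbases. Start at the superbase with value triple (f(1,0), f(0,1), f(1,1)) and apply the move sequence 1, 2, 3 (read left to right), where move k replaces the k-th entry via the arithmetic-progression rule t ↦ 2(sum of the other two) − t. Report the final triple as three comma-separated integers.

start (-4,-2,-8) = (f(1,0),f(0,1),f(1,1))
replace slot 1: 2·((-2)+(-8)) − (-4) = -16 → (-16,-2,-8)
replace slot 2: 2·((-16)+(-8)) − (-2) = -46 → (-16,-46,-8)
replace slot 3: 2·((-16)+(-46)) − (-8) = -116 → (-16,-46,-116)

-16,-46,-116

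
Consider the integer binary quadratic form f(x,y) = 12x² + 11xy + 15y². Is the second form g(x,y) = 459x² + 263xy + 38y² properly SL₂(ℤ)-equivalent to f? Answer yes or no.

D₁ = -599, D₂ = -599
f: reduced (well bottom): (12,11,15) with a≤c, −a<b≤a
g: flip: (459,263,38)→(38,-263,459)
g: translate: b→-35 (≡-263 mod 76), so (38,-263,459)→(38,-35,12)
g: flip: (38,-35,12)→(12,35,38)
g: translate: b→11 (≡35 mod 24), so (12,35,38)→(12,11,15)
g: reduced (well bottom): (12,11,15) with a≤c, −a<b≤a
reduced forms (12, 11, 15) vs (12, 11, 15) ⇒ equivalent

yes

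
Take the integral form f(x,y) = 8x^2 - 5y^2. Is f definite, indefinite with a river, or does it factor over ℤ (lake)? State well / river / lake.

D = b²−4ac = 0² − 4·8·(-5) = 160
D > 0 non-square ⇒ indefinite ⇒ periodic river

river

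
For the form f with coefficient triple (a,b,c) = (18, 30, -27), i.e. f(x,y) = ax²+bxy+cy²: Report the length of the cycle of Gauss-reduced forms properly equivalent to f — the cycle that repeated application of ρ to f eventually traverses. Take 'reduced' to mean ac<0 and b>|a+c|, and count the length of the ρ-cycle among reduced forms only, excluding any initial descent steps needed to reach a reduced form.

D = 2844, ⌊√D⌋ = 53
river: ρ → (-27,24,21)
river: ρ → (21,18,-30)
river: ρ → (-30,42,9)
river: ρ → (9,48,-15)
river: ρ → (-15,42,18)
river: ρ → (18,30,-27)
ρ-cycle length = 6 (tail of 0 descent steps not counted)

6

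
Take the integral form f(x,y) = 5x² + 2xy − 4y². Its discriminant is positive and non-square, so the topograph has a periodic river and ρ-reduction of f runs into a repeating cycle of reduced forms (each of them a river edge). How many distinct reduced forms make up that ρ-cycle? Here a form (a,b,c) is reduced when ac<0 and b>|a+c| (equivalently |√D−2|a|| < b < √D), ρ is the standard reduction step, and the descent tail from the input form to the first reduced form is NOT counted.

D = 84, ⌊√D⌋ = 9
river: ρ → (-4,6,3)
river: ρ → (3,6,-4)
river: ρ → (-4,2,5)
river: ρ → (5,8,-1)
river: ρ → (-1,8,5)
river: ρ → (5,2,-4)
ρ-cycle length = 6 (tail of 0 descent steps not counted)

6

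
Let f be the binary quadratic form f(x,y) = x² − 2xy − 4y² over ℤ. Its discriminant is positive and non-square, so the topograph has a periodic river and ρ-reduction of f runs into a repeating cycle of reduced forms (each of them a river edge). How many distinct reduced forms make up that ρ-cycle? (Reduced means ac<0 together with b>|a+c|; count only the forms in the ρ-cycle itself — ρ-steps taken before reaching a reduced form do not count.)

D = 20, ⌊√D⌋ = 4
descent: ρ → (-4,2,1)
descent: ρ → (1,4,-1)  [lands on river]
river: ρ → (-1,4,1)
ρ-cycle length = 2 (tail of 2 descent steps not counted)

2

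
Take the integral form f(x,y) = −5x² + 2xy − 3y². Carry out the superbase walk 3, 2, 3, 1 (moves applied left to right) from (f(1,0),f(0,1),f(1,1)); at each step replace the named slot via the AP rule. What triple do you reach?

start (-5,-3,-6) = (f(1,0),f(0,1),f(1,1))
replace slot 3: 2·((-5)+(-3)) − (-6) = -10 → (-5,-3,-10)
replace slot 2: 2·((-5)+(-10)) − (-3) = -27 → (-5,-27,-10)
replace slot 3: 2·((-5)+(-27)) − (-10) = -54 → (-5,-27,-54)
replace slot 1: 2·((-27)+(-54)) − (-5) = -157 → (-157,-27,-54)

-157,-27,-54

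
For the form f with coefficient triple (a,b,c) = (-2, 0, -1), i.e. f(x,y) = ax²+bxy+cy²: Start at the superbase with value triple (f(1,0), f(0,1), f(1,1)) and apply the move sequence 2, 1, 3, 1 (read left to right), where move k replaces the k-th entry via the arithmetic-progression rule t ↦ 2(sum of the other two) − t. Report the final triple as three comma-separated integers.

start (-2,-1,-3) = (f(1,0),f(0,1),f(1,1))
replace slot 2: 2·((-2)+(-3)) − (-1) = -9 → (-2,-9,-3)
replace slot 1: 2·((-9)+(-3)) − (-2) = -22 → (-22,-9,-3)
replace slot 3: 2·((-22)+(-9)) − (-3) = -59 → (-22,-9,-59)
replace slot 1: 2·((-9)+(-59)) − (-22) = -114 → (-114,-9,-59)

-114,-9,-59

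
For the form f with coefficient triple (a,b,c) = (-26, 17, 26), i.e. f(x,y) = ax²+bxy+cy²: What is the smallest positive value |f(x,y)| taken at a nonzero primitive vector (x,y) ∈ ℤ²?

river: ρ → (26,35,-17)
river: ρ → (-17,33,28)
river: ρ → (28,23,-22)
river: ρ → (-22,21,29)
river: ρ → (29,37,-14)
river: ρ → (-14,47,14)
river: ρ → (14,37,-29)
river: ρ → (-29,21,22)
river: ρ → (22,23,-28)
river: ρ → (-28,33,17)
river: ρ → (17,35,-26)
river: ρ → (-26,17,26)
closes: descent 0, river 12
min |a| on river = 14

14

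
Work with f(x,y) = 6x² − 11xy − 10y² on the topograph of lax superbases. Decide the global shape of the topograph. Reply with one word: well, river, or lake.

D = b²−4ac = (-11)² − 4·6·(-10) = 361
D = 19² is a perfect square ⇒ form factors over ℤ ⇒ lakes

lake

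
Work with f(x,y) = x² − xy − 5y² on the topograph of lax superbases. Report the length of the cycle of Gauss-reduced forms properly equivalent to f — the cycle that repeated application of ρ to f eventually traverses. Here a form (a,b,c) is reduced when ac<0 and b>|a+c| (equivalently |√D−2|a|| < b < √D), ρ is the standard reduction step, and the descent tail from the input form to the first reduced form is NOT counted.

D = 21, ⌊√D⌋ = 4
descent: ρ → (-5,1,1)
descent: ρ → (1,3,-3)  [lands on river]
river: ρ → (-3,3,1)
ρ-cycle length = 2 (tail of 2 descent steps not counted)

2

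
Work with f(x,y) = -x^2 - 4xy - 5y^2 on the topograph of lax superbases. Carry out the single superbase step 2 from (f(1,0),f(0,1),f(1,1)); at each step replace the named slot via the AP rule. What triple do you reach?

start (-1,-5,-10) = (f(1,0),f(0,1),f(1,1))
replace slot 2: 2·((-1)+(-10)) − (-5) = -17 → (-1,-17,-10)

-1,-17,-10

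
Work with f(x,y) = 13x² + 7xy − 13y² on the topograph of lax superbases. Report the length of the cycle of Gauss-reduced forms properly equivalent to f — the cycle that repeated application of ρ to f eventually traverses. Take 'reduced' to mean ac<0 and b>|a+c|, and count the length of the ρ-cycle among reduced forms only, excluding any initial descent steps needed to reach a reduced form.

D = 725, ⌊√D⌋ = 26
river: ρ → (-13,19,7)
river: ρ → (7,23,-7)
river: ρ → (-7,19,13)
river: ρ → (13,7,-13)
ρ-cycle length = 4 (tail of 0 descent steps not counted)

4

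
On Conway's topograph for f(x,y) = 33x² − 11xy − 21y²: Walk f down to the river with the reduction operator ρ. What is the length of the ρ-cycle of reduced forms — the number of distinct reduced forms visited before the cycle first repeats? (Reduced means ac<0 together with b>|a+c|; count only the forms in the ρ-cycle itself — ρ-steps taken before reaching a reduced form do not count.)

D = 2893, ⌊√D⌋ = 53
descent: ρ → (-21,53,1)  [lands on river]
river: ρ → (1,53,-21)
river: ρ → (-21,31,23)
river: ρ → (23,15,-29)
river: ρ → (-29,43,9)
river: ρ → (9,47,-19)
river: ρ → (-19,29,27)
river: ρ → (27,25,-21)
river: ρ → (-21,17,31)
river: ρ → (31,45,-7)
river: ρ → (-7,53,3)
river: ρ → (3,49,-41)
river: ρ → (-41,33,11)
river: ρ → (11,33,-41)
river: ρ → (-41,49,3)
river: ρ → (3,53,-7)
river: ρ → (-7,45,31)
river: ρ → (31,17,-21)
river: ρ → (-21,25,27)
river: ρ → (27,29,-19)
river: ρ → (-19,47,9)
river: ρ → (9,43,-29)
river: ρ → (-29,15,23)
river: ρ → (23,31,-21)
ρ-cycle length = 24 (tail of 1 descent step not counted)

24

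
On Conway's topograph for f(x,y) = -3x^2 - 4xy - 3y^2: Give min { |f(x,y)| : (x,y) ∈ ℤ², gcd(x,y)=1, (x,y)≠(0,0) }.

translate: b→-2 (≡4 mod 6), so (3,4,3)→(3,-2,2)
flip: (3,-2,2)→(2,2,3)
reduced (well bottom): (2,2,3) with a≤c, −a<b≤a
well minimum |f| = |-2| = 2 (negative-definite)

2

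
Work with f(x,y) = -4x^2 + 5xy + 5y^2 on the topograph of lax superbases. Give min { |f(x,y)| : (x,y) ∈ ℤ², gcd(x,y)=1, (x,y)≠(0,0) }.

river: ρ → (5,5,-4)
river: ρ → (-4,3,6)
river: ρ → (6,9,-1)
river: ρ → (-1,9,6)
river: ρ → (6,3,-4)
river: ρ → (-4,5,5)
closes: descent 0, river 6
min |a| on river = 1

1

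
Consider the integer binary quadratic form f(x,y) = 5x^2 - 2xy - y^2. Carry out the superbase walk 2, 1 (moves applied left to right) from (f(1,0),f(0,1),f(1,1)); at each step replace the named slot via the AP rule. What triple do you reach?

start (5,-1,2) = (f(1,0),f(0,1),f(1,1))
replace slot 2: 2·(5+2) − (-1) = 15 → (5,15,2)
replace slot 1: 2·(15+2) − 5 = 29 → (29,15,2)

29,15,2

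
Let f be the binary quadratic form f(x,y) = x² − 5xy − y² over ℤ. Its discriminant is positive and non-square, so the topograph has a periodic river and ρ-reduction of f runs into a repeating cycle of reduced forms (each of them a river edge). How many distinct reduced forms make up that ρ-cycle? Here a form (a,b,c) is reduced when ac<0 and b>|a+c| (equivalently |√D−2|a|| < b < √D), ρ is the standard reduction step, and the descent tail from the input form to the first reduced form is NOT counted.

D = 29, ⌊√D⌋ = 5
descent: ρ → (-1,5,1)  [lands on river]
river: ρ → (1,5,-1)
ρ-cycle length = 2 (tail of 1 descent step not counted)

2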